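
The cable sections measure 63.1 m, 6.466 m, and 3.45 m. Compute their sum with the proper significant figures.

63.1 m + 6.466 m + 3.45 m = 73.016 m.
Addition/subtraction keeps the fewest decimal places: 63.1 → 1 decimal place, 6.466 → 3 decimal places, 3.45 → 2 decimal places; limit is 1.
Rounded to 1 decimal place: 73.0 m.

73.0 m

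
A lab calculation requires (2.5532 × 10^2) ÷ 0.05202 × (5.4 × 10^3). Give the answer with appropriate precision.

(2.5532 × 10^2) ÷ 0.05202 × (5.4 × 10^3) = 26503806.2284…
Multiplication/division keeps the fewest significant figures: 2.5532 × 10^2 → 5 s.f., 0.05202 → 4 s.f., 5.4 × 10^3 → 2 s.f.; limit is 2.
Rounded to 2 significant figures: 2.7 × 10^7.

2.7 × 10^7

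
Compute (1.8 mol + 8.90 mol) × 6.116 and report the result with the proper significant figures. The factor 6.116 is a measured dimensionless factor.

65.4 mol

1.8 mol + 8.90 mol = 10.70 mol; the sum is limited to 1 decimal place (3 s.f.).
Carrying full precision, 10.70 × 6.116 = 65.4412 mol; 6.116 has 4 s.f., so the result keeps min(3, 4) = 3 s.f.
Rounded to 3 significant figures: 65.4 mol.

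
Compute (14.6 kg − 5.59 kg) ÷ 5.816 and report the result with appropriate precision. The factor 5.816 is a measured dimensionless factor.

14.6 kg − 5.59 kg = 9.01 kg; the difference is limited to 1 decimal place (2 s.f.).
Carrying full precision, 9.01 ÷ 5.816 = 1.54917469051… kg; 5.816 has 4 s.f., so the result keeps min(2, 4) = 2 s.f.
Rounded to 2 significant figures: 1.5 kg.

1.5 kg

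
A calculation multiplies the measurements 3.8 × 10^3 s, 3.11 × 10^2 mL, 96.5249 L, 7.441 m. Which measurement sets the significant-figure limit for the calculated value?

3.8 × 10^3 s

3.8 × 10^3 s → 2 s.f.; 3.11 × 10^2 mL → 3 s.f.; 96.5249 L → 6 s.f.; 7.441 m → 4 s.f.
The fewest is 2 significant figures, from 3.8 × 10^3 s.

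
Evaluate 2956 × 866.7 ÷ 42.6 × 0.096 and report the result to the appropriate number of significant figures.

5.8 × 10^3

2956 × 866.7 ÷ 42.6 × 0.096 = 5773.44270423…
Multiplication/division keeps the fewest significant figures: 2956 → 4 s.f., 866.7 → 4 s.f., 42.6 → 3 s.f., 0.096 → 2 s.f.; limit is 2.
Rounded to 2 significant figures: 5.8 × 10^3.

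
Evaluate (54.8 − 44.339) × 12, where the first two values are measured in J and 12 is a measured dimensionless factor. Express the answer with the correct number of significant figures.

54.8 J − 44.339 J = 10.461 J; the difference is limited to 1 decimal place (3 s.f.).
Carrying full precision, 10.461 × 12 = 125.532 J; 12 has 2 s.f., so the result keeps min(3, 2) = 2 s.f.
Rounded to 2 significant figures: 1.3 × 10^2 J.

1.3 × 10^2 J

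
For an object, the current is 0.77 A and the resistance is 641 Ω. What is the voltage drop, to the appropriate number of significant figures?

voltage drop = 0.77 A × 641 Ω = 493.57 V.
0.77 has 2 significant figures; 641 has 3.
Division/multiplication keeps the fewest: 2 significant figures.
Rounded: 4.9 × 10² V.

4.9 × 10² V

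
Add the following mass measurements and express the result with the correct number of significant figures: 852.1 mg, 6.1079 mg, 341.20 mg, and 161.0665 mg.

1360.5 mg

852.1 mg + 6.1079 mg + 341.20 mg + 161.0665 mg = 1360.4744 mg.
Addition/subtraction keeps the fewest decimal places: 852.1 → 1 decimal place, 6.1079 → 4 decimal places, 341.20 → 2 decimal places, 161.0665 → 4 decimal places; limit is 1.
Rounded to 1 decimal place: 1360.5 mg.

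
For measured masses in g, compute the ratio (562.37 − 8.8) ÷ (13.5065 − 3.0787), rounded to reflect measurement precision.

53.09

562.37 − 8.8 = 553.57, limited to 1 d.p. → 4 s.f.; 13.5065 − 3.0787 = 10.4278, limited to 4 d.p. → 6 s.f.
Carrying full precision, 553.57 ÷ 10.4278 = 53.0859817028…; keep min(4, 6) = 4 s.f.
Rounded to 4 significant figures: 53.09.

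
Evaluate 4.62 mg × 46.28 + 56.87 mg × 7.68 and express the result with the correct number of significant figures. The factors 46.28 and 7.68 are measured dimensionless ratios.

4.62 × 46.28 = 213.8136 → 214 mg (3 s.f., last digit at the 10^0 place).
56.87 × 7.68 = 436.7616 → 437 mg (3 s.f., last digit at the 10^0 place).
Sum: 650.5752 mg; keep the coarser place, 10^0.
Result: 651 mg.

651 mg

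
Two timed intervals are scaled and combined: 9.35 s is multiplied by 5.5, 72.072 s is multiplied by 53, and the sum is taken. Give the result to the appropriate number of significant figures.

9.35 × 5.5 = 51.425 → 51 s (2 s.f., last digit at the 10^0 place).
72.072 × 53 = 3819.816 → 3.8 × 10³ s (2 s.f., last digit at the 10^2 place).
Sum: 3871.241 s; keep the coarser place, 10^2.
Result: 3.9 × 10³ s.

3.9 × 10³ s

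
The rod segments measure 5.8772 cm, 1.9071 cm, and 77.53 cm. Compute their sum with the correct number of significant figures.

85.31 cm

5.8772 cm + 1.9071 cm + 77.53 cm = 85.3143 cm.
Addition/subtraction keeps the fewest decimal places: 5.8772 → 4 decimal places, 1.9071 → 4 decimal places, 77.53 → 2 decimal places; limit is 2.
Rounded to 2 decimal places: 85.31 cm.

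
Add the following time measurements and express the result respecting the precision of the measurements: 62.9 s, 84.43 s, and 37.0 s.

62.9 s + 84.43 s + 37.0 s = 184.33 s.
Addition/subtraction keeps the fewest decimal places: 62.9 → 1 decimal place, 84.43 → 2 decimal places, 37.0 → 1 decimal place; limit is 1.
Rounded to 1 decimal place: 184.3 s.

184.3 s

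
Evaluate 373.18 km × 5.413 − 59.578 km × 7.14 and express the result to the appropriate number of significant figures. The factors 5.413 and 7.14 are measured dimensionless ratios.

1595 km

373.18 × 5.413 = 2020.02334 → 2.020 × 10^3 km (4 s.f., last digit at the 10^0 place).
59.578 × 7.14 = 425.38692 → 425 km (3 s.f., last digit at the 10^0 place).
Difference: 1594.63642 km; keep the coarser place, 10^0.
Result: 1595 km.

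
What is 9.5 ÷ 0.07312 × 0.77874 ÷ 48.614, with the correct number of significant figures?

2.1

9.5 ÷ 0.07312 × 0.77874 ÷ 48.614 = 2.08122267415…
Multiplication/division keeps the fewest significant figures: 9.5 → 2 s.f., 0.07312 → 4 s.f., 0.77874 → 5 s.f., 48.614 → 5 s.f.; limit is 2.
Rounded to 2 significant figures: 2.1.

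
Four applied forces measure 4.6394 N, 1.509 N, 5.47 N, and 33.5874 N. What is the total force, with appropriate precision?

45.21 N

4.6394 N + 1.509 N + 5.47 N + 33.5874 N = 45.2058 N.
Addition/subtraction keeps the fewest decimal places: 4.6394 → 4 decimal places, 1.509 → 3 decimal places, 5.47 → 2 decimal places, 33.5874 → 4 decimal places; limit is 2.
Rounded to 2 decimal places: 45.21 N.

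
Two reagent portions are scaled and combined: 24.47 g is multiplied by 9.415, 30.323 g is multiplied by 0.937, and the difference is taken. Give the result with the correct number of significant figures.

2.020 × 10^2 g

24.47 × 9.415 = 230.38505 → 230.4 g (4 s.f., last digit at the 10^-1 place).
30.323 × 0.937 = 28.412651 → 28.4 g (3 s.f., last digit at the 10^-1 place).
Difference: 201.972399 g; keep the coarser place, 10^-1.
Result: 2.020 × 10^2 g.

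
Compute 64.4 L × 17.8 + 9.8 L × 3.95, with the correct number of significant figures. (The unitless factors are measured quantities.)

64.4 × 17.8 = 1146.32 → 1.15 × 10³ L (3 s.f., last digit at the 10^1 place).
9.8 × 3.95 = 38.71 → 39 L (2 s.f., last digit at the 10^0 place).
Sum: 1185.03 L; keep the coarser place, 10^1.
Result: 1.19 × 10³ L.

1.19 × 10³ L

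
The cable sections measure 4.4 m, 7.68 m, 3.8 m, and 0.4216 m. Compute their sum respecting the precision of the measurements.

16.3 m

4.4 m + 7.68 m + 3.8 m + 0.4216 m = 16.3016 m.
Addition/subtraction keeps the fewest decimal places: 4.4 → 1 decimal place, 7.68 → 2 decimal places, 3.8 → 1 decimal place, 0.4216 → 4 decimal places; limit is 1.
Rounded to 1 decimal place: 16.3 m.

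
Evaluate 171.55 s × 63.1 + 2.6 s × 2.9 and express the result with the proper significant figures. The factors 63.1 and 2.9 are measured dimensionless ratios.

1.08 × 10⁴ s

171.55 × 63.1 = 10824.805 → 1.08 × 10⁴ s (3 s.f., last digit at the 10^2 place).
2.6 × 2.9 = 7.54 → 7.5 s (2 s.f., last digit at the 10^-1 place).
Sum: 10832.345 s; keep the coarser place, 10^2.
Result: 1.08 × 10⁴ s.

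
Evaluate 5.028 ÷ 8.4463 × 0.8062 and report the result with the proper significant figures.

5.028 ÷ 8.4463 × 0.8062 = 0.479922995868…
Multiplication/division keeps the fewest significant figures: 5.028 → 4 s.f., 8.4463 → 5 s.f., 0.8062 → 4 s.f.; limit is 4.
Rounded to 4 significant figures: 0.4799.

0.4799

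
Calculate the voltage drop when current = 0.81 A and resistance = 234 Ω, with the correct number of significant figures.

voltage drop = 0.81 A × 234 Ω = 189.54 V.
0.81 has 2 significant figures; 234 has 3.
Division/multiplication keeps the fewest: 2 significant figures.
Rounded: 1.9 × 10^2 V.

1.9 × 10^2 V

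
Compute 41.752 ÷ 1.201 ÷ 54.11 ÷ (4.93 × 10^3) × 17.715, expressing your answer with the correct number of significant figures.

41.752 ÷ 1.201 ÷ 54.11 ÷ (4.93 × 10^3) × 17.715 = 0.00230861216555…
Multiplication/division keeps the fewest significant figures: 41.752 → 5 s.f., 1.201 → 4 s.f., 54.11 → 4 s.f., 4.93 × 10^3 → 3 s.f., 17.715 → 5 s.f.; limit is 3.
Rounded to 3 significant figures: 0.00231.

0.00231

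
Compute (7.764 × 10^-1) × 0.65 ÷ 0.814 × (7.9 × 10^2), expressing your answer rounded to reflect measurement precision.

(7.764 × 10^-1) × 0.65 ÷ 0.814 × (7.9 × 10^2) = 489.780589681…
Multiplication/division keeps the fewest significant figures: 7.764 × 10^-1 → 4 s.f., 0.65 → 2 s.f., 0.814 → 3 s.f., 7.9 × 10^2 → 2 s.f.; limit is 2.
Rounded to 2 significant figures: 4.9 × 10^2.

4.9 × 10^2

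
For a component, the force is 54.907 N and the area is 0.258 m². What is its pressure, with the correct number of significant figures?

pressure = 54.907 N ÷ 0.258 m² = 212.817829457… Pa.
54.907 has 5 significant figures; 0.258 has 3.
Division/multiplication keeps the fewest: 3 significant figures.
Rounded: 213 Pa.

213 Pa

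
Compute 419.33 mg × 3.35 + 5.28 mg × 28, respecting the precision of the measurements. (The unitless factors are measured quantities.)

1.55 × 10^3 mg

419.33 × 3.35 = 1404.7555 → 1.40 × 10^3 mg (3 s.f., last digit at the 10^1 place).
5.28 × 28 = 147.84 → 1.5 × 10^2 mg (2 s.f., last digit at the 10^1 place).
Sum: 1552.5955 mg; keep the coarser place, 10^1.
Result: 1.55 × 10^3 mg.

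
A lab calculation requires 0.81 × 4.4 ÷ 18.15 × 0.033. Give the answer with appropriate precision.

0.81 × 4.4 ÷ 18.15 × 0.033 = 0.00648…
Multiplication/division keeps the fewest significant figures: 0.81 → 2 s.f., 4.4 → 2 s.f., 18.15 → 4 s.f., 0.033 → 2 s.f.; limit is 2.
Rounded to 2 significant figures: 0.0065.

0.0065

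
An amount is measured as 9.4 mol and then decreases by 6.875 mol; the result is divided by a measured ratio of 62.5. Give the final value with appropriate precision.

0.040 mol

9.4 mol − 6.875 mol = 2.525 mol; the difference is limited to 1 decimal place (2 s.f.).
Carrying full precision, 2.525 ÷ 62.5 = 0.0404 mol; 62.5 has 3 s.f., so the result keeps min(2, 3) = 2 s.f.
Rounded to 2 significant figures: 0.040 mol.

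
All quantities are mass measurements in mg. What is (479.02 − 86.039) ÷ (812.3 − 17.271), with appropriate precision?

479.02 − 86.039 = 392.981, limited to 2 d.p. → 5 s.f.; 812.3 − 17.271 = 795.029, limited to 1 d.p. → 4 s.f.
Carrying full precision, 392.981 ÷ 795.029 = 0.494297692285…; keep min(5, 4) = 4 s.f.
Rounded to 4 significant figures: 4.943 × 10^-1.

4.943 × 10^-1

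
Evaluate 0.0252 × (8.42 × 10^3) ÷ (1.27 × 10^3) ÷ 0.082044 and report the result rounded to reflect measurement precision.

0.0252 × (8.42 × 10^3) ÷ (1.27 × 10^3) ÷ 0.082044 = 2.03639529701…
Multiplication/division keeps the fewest significant figures: 0.0252 → 3 s.f., 8.42 × 10^3 → 3 s.f., 1.27 × 10^3 → 3 s.f., 0.082044 → 5 s.f.; limit is 3.
Rounded to 3 significant figures: 2.04.

2.04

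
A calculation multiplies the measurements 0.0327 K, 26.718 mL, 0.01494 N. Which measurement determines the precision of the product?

0.0327 K → 3 s.f.; 26.718 mL → 5 s.f.; 0.01494 N → 4 s.f.
The fewest is 3 significant figures, from 0.0327 K.

0.0327 K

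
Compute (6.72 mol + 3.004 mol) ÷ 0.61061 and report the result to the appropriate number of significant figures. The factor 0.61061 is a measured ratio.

6.72 mol + 3.004 mol = 9.724 mol; the sum is limited to 2 decimal places (3 s.f.).
Carrying full precision, 9.724 ÷ 0.61061 = 15.925058548… mol; 0.61061 has 5 s.f., so the result keeps min(3, 5) = 3 s.f.
Rounded to 3 significant figures: 15.9 mol.

15.9 mol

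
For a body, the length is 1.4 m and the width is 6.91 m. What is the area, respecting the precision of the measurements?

area = 1.4 m × 6.91 m = 9.674 m².
1.4 has 2 significant figures; 6.91 has 3.
Division/multiplication keeps the fewest: 2 significant figures.
Rounded: 9.7 m².

9.7 m²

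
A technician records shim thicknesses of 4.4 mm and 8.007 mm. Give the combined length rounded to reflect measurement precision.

4.4 mm + 8.007 mm = 12.407 mm.
Addition/subtraction keeps the fewest decimal places: 4.4 → 1 decimal place, 8.007 → 3 decimal places; limit is 1.
Rounded to 1 decimal place: 12.4 mm.

12.4 mm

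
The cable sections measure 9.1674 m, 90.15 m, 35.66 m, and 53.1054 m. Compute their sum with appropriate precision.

188.08 m

9.1674 m + 90.15 m + 35.66 m + 53.1054 m = 188.0828 m.
Addition/subtraction keeps the fewest decimal places: 9.1674 → 4 decimal places, 90.15 → 2 decimal places, 35.66 → 2 decimal places, 53.1054 → 4 decimal places; limit is 2.
Rounded to 2 decimal places: 188.08 m.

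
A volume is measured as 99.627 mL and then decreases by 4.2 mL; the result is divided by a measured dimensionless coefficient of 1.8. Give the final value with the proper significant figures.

99.627 mL − 4.2 mL = 95.427 mL; the difference is limited to 1 decimal place (3 s.f.).
Carrying full precision, 95.427 ÷ 1.8 = 53.015 mL; 1.8 has 2 s.f., so the result keeps min(3, 2) = 2 s.f.
Rounded to 2 significant figures: 53 mL.

53 mL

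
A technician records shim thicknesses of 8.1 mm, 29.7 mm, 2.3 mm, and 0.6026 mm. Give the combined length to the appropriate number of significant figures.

40.7 mm

8.1 mm + 29.7 mm + 2.3 mm + 0.6026 mm = 40.7026 mm.
Addition/subtraction keeps the fewest decimal places: 8.1 → 1 decimal place, 29.7 → 1 decimal place, 2.3 → 1 decimal place, 0.6026 → 4 decimal places; limit is 1.
Rounded to 1 decimal place: 40.7 mm.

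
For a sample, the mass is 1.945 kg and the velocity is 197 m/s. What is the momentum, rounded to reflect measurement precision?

momentum = 1.945 kg × 197 m/s = 383.165 kg·m/s.
1.945 has 4 significant figures; 197 has 3.
Division/multiplication keeps the fewest: 3 significant figures.
Rounded: 383 kg·m/s.

383 kg·m/s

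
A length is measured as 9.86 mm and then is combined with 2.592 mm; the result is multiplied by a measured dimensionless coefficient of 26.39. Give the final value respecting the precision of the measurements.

328.6 mm

9.86 mm + 2.592 mm = 12.452 mm; the sum is limited to 2 decimal places (4 s.f.).
Carrying full precision, 12.452 × 26.39 = 328.60828 mm; 26.39 has 4 s.f., so the result keeps min(4, 4) = 4 s.f.
Rounded to 4 significant figures: 328.6 mm.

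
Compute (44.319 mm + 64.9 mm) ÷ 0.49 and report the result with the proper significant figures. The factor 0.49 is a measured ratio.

44.319 mm + 64.9 mm = 109.219 mm; the sum is limited to 1 decimal place (4 s.f.).
Carrying full precision, 109.219 ÷ 0.49 = 222.895918367… mm; 0.49 has 2 s.f., so the result keeps min(4, 2) = 2 s.f.
Rounded to 2 significant figures: 2.2 × 10² mm.

2.2 × 10² mm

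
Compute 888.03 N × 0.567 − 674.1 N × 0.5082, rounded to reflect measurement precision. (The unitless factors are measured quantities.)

161 N

888.03 × 0.567 = 503.51301 → 504 N (3 s.f., last digit at the 10^0 place).
674.1 × 0.5082 = 342.57762 → 342.6 N (4 s.f., last digit at the 10^-1 place).
Difference: 160.93539 N; keep the coarser place, 10^0.
Result: 161 N.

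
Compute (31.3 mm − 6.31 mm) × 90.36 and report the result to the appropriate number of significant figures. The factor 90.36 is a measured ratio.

31.3 mm − 6.31 mm = 24.99 mm; the difference is limited to 1 decimal place (3 s.f.).
Carrying full precision, 24.99 × 90.36 = 2258.0964 mm; 90.36 has 4 s.f., so the result keeps min(3, 4) = 3 s.f.
Rounded to 3 significant figures: 2.26 × 10^3 mm.

2.26 × 10^3 mm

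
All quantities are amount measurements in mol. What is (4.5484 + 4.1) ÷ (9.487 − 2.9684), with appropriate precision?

4.5484 + 4.1 = 8.6484, limited to 1 d.p. → 2 s.f.; 9.487 − 2.9684 = 6.5186, limited to 3 d.p. → 4 s.f.
Carrying full precision, 8.6484 ÷ 6.5186 = 1.32672659774…; keep min(2, 4) = 2 s.f.
Rounded to 2 significant figures: 1.3.

1.3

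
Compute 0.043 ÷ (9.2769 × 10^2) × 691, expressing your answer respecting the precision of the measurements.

0.043 ÷ (9.2769 × 10^2) × 691 = 0.0320290183143…
Multiplication/division keeps the fewest significant figures: 0.043 → 2 s.f., 9.2769 × 10^2 → 5 s.f., 691 → 3 s.f.; limit is 2.
Rounded to 2 significant figures: 0.032.

0.032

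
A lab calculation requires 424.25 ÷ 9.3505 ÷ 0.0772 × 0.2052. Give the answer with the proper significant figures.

121

424.25 ÷ 9.3505 ÷ 0.0772 × 0.2052 = 120.599934669…
Multiplication/division keeps the fewest significant figures: 424.25 → 5 s.f., 9.3505 → 5 s.f., 0.0772 → 3 s.f., 0.2052 → 4 s.f.; limit is 3.
Rounded to 3 significant figures: 121.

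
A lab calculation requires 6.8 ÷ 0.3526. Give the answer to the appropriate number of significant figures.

19

6.8 ÷ 0.3526 = 19.2853091322…
Multiplication/division keeps the fewest significant figures: 6.8 → 2 s.f., 0.3526 → 4 s.f.; limit is 2.
Rounded to 2 significant figures: 19.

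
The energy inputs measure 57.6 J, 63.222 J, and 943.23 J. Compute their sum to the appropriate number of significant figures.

1064.1 J

57.6 J + 63.222 J + 943.23 J = 1064.052 J.
Addition/subtraction keeps the fewest decimal places: 57.6 → 1 decimal place, 63.222 → 3 decimal places, 943.23 → 2 decimal places; limit is 1.
Rounded to 1 decimal place: 1064.1 J.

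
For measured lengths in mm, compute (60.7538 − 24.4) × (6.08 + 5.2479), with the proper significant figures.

60.7538 − 24.4 = 36.3538, limited to 1 d.p. → 3 s.f.; 6.08 + 5.2479 = 11.3279, limited to 2 d.p. → 4 s.f.
Carrying full precision, 36.3538 × 11.3279 = 411.81221102; keep min(3, 4) = 3 s.f.
Rounded to 3 significant figures: 412 mm².

412 mm²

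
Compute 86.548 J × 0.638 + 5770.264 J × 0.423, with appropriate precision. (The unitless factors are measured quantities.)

86.548 × 0.638 = 55.217624 → 55.2 J (3 s.f., last digit at the 10^-1 place).
5770.264 × 0.423 = 2440.821672 → 2.44 × 10³ J (3 s.f., last digit at the 10^1 place).
Sum: 2496.039296 J; keep the coarser place, 10^1.
Result: 2.50 × 10³ J.

2.50 × 10³ J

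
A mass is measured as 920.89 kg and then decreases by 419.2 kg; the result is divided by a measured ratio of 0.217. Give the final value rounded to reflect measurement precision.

2.31 × 10^3 kg

920.89 kg − 419.2 kg = 501.69 kg; the difference is limited to 1 decimal place (4 s.f.).
Carrying full precision, 501.69 ÷ 0.217 = 2311.93548387… kg; 0.217 has 3 s.f., so the result keeps min(4, 3) = 3 s.f.
Rounded to 3 significant figures: 2.31 × 10^3 kg.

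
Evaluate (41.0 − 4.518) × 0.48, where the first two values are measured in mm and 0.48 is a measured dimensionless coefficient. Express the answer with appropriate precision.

18 mm

41.0 mm − 4.518 mm = 36.482 mm; the difference is limited to 1 decimal place (3 s.f.).
Carrying full precision, 36.482 × 0.48 = 17.51136 mm; 0.48 has 2 s.f., so the result keeps min(3, 2) = 2 s.f.
Rounded to 2 significant figures: 18 mm.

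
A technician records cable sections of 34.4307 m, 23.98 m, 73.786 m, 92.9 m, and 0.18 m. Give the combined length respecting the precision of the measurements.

34.4307 m + 23.98 m + 73.786 m + 92.9 m + 0.18 m = 225.2767 m.
Addition/subtraction keeps the fewest decimal places: 34.4307 → 4 decimal places, 23.98 → 2 decimal places, 73.786 → 3 decimal places, 92.9 → 1 decimal place, 0.18 → 2 decimal places; limit is 1.
Rounded to 1 decimal place: 225.3 m.

225.3 m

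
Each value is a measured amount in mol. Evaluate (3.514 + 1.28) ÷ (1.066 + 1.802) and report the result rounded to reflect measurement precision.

3.514 + 1.28 = 4.794, limited to 2 d.p. → 3 s.f.; 1.066 + 1.802 = 2.868, limited to 3 d.p. → 4 s.f.
Carrying full precision, 4.794 ÷ 2.868 = 1.67154811715…; keep min(3, 4) = 3 s.f.
Rounded to 3 significant figures: 1.67.

1.67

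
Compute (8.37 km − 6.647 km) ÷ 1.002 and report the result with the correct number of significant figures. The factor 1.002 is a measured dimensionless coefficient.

1.72 km

8.37 km − 6.647 km = 1.723 km; the difference is limited to 2 decimal places (3 s.f.).
Carrying full precision, 1.723 ÷ 1.002 = 1.71956087824… km; 1.002 has 4 s.f., so the result keeps min(3, 4) = 3 s.f.
Rounded to 3 significant figures: 1.72 km.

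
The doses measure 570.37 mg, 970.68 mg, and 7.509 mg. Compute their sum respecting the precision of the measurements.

1.54856 × 10³ mg

570.37 mg + 970.68 mg + 7.509 mg = 1548.559 mg.
Addition/subtraction keeps the fewest decimal places: 570.37 → 2 decimal places, 970.68 → 2 decimal places, 7.509 → 3 decimal places; limit is 2.
Rounded to 2 decimal places: 1.54856 × 10³ mg.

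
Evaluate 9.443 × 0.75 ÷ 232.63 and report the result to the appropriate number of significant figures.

0.030

9.443 × 0.75 ÷ 232.63 = 0.0304442677213…
Multiplication/division keeps the fewest significant figures: 9.443 → 4 s.f., 0.75 → 2 s.f., 232.63 → 5 s.f.; limit is 2.
Rounded to 2 significant figures: 0.030.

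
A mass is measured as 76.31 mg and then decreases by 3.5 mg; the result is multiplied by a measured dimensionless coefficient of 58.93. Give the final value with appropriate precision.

4.29 × 10^3 mg

76.31 mg − 3.5 mg = 72.81 mg; the difference is limited to 1 decimal place (3 s.f.).
Carrying full precision, 72.81 × 58.93 = 4290.6933 mg; 58.93 has 4 s.f., so the result keeps min(3, 4) = 3 s.f.
Rounded to 3 significant figures: 4.29 × 10^3 mg.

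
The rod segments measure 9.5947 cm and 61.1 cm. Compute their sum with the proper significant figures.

70.7 cm

9.5947 cm + 61.1 cm = 70.6947 cm.
Addition/subtraction keeps the fewest decimal places: 9.5947 → 4 decimal places, 61.1 → 1 decimal place; limit is 1.
Rounded to 1 decimal place: 70.7 cm.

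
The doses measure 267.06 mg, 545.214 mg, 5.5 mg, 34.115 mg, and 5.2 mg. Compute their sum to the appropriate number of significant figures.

857.1 mg

267.06 mg + 545.214 mg + 5.5 mg + 34.115 mg + 5.2 mg = 857.089 mg.
Addition/subtraction keeps the fewest decimal places: 267.06 → 2 decimal places, 545.214 → 3 decimal places, 5.5 → 1 decimal place, 34.115 → 3 decimal places, 5.2 → 1 decimal place; limit is 1.
Rounded to 1 decimal place: 857.1 mg.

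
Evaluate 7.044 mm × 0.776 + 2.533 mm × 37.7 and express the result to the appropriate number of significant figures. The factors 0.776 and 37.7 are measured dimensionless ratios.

7.044 × 0.776 = 5.466144 → 5.47 mm (3 s.f., last digit at the 10^-2 place).
2.533 × 37.7 = 95.4941 → 95.5 mm (3 s.f., last digit at the 10^-1 place).
Sum: 100.960244 mm; keep the coarser place, 10^-1.
Result: 1.010 × 10^2 mm.

1.010 × 10^2 mm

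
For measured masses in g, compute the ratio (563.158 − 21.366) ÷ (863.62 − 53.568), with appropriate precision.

6.6884 × 10⁻¹

563.158 − 21.366 = 541.792, limited to 3 d.p. → 6 s.f.; 863.62 − 53.568 = 810.052, limited to 2 d.p. → 5 s.f.
Carrying full precision, 541.792 ÷ 810.052 = 0.668836074721…; keep min(6, 5) = 5 s.f.
Rounded to 5 significant figures: 6.6884 × 10⁻¹.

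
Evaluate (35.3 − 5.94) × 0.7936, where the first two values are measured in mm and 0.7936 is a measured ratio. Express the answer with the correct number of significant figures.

35.3 mm − 5.94 mm = 29.36 mm; the difference is limited to 1 decimal place (3 s.f.).
Carrying full precision, 29.36 × 0.7936 = 23.300096 mm; 0.7936 has 4 s.f., so the result keeps min(3, 4) = 3 s.f.
Rounded to 3 significant figures: 23.3 mm.

23.3 mm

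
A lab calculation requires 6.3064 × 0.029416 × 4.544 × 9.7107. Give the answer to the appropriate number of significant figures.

8.186

6.3064 × 0.029416 × 4.544 × 9.7107 = 8.18566544061…
Multiplication/division keeps the fewest significant figures: 6.3064 → 5 s.f., 0.029416 → 5 s.f., 4.544 → 4 s.f., 9.7107 → 5 s.f.; limit is 4.
Rounded to 4 significant figures: 8.186.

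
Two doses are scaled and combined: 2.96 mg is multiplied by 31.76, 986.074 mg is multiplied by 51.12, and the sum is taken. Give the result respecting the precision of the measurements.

5.050 × 10⁴ mg

2.96 × 31.76 = 94.0096 → 94.0 mg (3 s.f., last digit at the 10^-1 place).
986.074 × 51.12 = 50408.10288 → 5.041 × 10⁴ mg (4 s.f., last digit at the 10^1 place).
Sum: 50502.11248 mg; keep the coarser place, 10^1.
Result: 5.050 × 10⁴ mg.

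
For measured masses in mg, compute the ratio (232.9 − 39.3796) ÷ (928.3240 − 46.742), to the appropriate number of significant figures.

2.195 × 10^-1

232.9 − 39.3796 = 193.5204, limited to 1 d.p. → 4 s.f.; 928.3240 − 46.742 = 881.5820, limited to 3 d.p. → 6 s.f.
Carrying full precision, 193.5204 ÷ 881.5820 = 0.219514917501…; keep min(4, 6) = 4 s.f.
Rounded to 4 significant figures: 2.195 × 10^-1.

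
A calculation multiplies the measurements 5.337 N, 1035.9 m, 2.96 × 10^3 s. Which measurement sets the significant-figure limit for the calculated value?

5.337 N → 4 s.f.; 1035.9 m → 5 s.f.; 2.96 × 10^3 s → 3 s.f.
The fewest is 3 significant figures, from 2.96 × 10^3 s.

2.96 × 10^3 s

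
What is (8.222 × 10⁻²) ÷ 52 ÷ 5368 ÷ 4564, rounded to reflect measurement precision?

6.5 × 10⁻¹¹

(8.222 × 10⁻²) ÷ 52 ÷ 5368 ÷ 4564 = 6.45380718045 × 10^-11…
Multiplication/division keeps the fewest significant figures: 8.222 × 10⁻² → 4 s.f., 52 → 2 s.f., 5368 → 4 s.f., 4564 → 4 s.f.; limit is 2.
Rounded to 2 significant figures: 6.5 × 10⁻¹¹.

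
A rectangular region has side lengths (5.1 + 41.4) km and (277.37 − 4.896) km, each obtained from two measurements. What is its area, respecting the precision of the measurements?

1.27 × 10^4 km²

5.1 + 41.4 = 46.5, limited to 1 d.p. → 3 s.f.; 277.37 − 4.896 = 272.474, limited to 2 d.p. → 5 s.f.
Carrying full precision, 46.5 × 272.474 = 12670.041; keep min(3, 5) = 3 s.f.
Rounded to 3 significant figures: 1.27 × 10^4 km².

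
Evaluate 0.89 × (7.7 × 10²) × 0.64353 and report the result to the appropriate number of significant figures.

4.4 × 10²

0.89 × (7.7 × 10²) × 0.64353 = 441.011109
Multiplication/division keeps the fewest significant figures: 0.89 → 2 s.f., 7.7 × 10² → 2 s.f., 0.64353 → 5 s.f.; limit is 2.
Rounded to 2 significant figures: 4.4 × 10².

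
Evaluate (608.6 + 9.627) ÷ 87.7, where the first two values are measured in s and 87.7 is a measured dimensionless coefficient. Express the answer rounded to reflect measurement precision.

608.6 s + 9.627 s = 618.227 s; the sum is limited to 1 decimal place (4 s.f.).
Carrying full precision, 618.227 ÷ 87.7 = 7.0493386545… s; 87.7 has 3 s.f., so the result keeps min(4, 3) = 3 s.f.
Rounded to 3 significant figures: 7.05 s.

7.05 s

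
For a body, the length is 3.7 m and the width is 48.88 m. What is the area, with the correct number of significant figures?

1.8 × 10^2 m²

area = 3.7 m × 48.88 m = 180.856 m².
3.7 has 2 significant figures; 48.88 has 4.
Division/multiplication keeps the fewest: 2 significant figures.
Rounded: 1.8 × 10^2 m².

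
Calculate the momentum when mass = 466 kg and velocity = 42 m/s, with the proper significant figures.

momentum = 466 kg × 42 m/s = 19572 kg·m/s.
466 has 3 significant figures; 42 has 2.
Division/multiplication keeps the fewest: 2 significant figures.
Rounded: 2.0 × 10⁴ kg·m/s.

2.0 × 10⁴ kg·m/s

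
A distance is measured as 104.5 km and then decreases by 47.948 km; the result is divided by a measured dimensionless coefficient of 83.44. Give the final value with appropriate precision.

104.5 km − 47.948 km = 56.552 km; the difference is limited to 1 decimal place (3 s.f.).
Carrying full precision, 56.552 ÷ 83.44 = 0.677756471716… km; 83.44 has 4 s.f., so the result keeps min(3, 4) = 3 s.f.
Rounded to 3 significant figures: 0.678 km.

0.678 km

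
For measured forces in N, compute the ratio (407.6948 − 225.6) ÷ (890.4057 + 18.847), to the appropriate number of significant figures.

0.2003

407.6948 − 225.6 = 182.0948, limited to 1 d.p. → 4 s.f.; 890.4057 + 18.847 = 909.2527, limited to 3 d.p. → 6 s.f.
Carrying full precision, 182.0948 ÷ 909.2527 = 0.20026863819…; keep min(4, 6) = 4 s.f.
Rounded to 4 significant figures: 0.2003.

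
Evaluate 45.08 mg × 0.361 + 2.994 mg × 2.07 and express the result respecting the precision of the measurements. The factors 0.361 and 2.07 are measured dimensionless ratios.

22.5 mg

45.08 × 0.361 = 16.27388 → 16.3 mg (3 s.f., last digit at the 10^-1 place).
2.994 × 2.07 = 6.19758 → 6.20 mg (3 s.f., last digit at the 10^-2 place).
Sum: 22.47146 mg; keep the coarser place, 10^-1.
Result: 22.5 mg.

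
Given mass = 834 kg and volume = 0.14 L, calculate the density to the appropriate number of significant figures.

6.0 × 10³ kg/L

density = 834 kg ÷ 0.14 L = 5957.14285714… kg/L.
834 has 3 significant figures; 0.14 has 2.
Division/multiplication keeps the fewest: 2 significant figures.
Rounded: 6.0 × 10³ kg/L.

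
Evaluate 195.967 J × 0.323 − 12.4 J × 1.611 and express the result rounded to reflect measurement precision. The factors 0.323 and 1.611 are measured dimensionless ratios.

195.967 × 0.323 = 63.297341 → 63.3 J (3 s.f., last digit at the 10^-1 place).
12.4 × 1.611 = 19.9764 → 20.0 J (3 s.f., last digit at the 10^-1 place).
Difference: 43.320941 J; keep the coarser place, 10^-1.
Result: 43.3 J.

43.3 J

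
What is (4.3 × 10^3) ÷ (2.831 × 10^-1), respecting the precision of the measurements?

(4.3 × 10^3) ÷ (2.831 × 10^-1) = 15188.9791593…
Multiplication/division keeps the fewest significant figures: 4.3 × 10^3 → 2 s.f., 2.831 × 10^-1 → 4 s.f.; limit is 2.
Rounded to 2 significant figures: 1.5 × 10^4.

1.5 × 10^4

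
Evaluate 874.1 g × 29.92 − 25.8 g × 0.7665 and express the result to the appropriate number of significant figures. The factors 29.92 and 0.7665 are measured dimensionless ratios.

2.613 × 10^4 g

874.1 × 29.92 = 26153.072 → 2.615 × 10^4 g (4 s.f., last digit at the 10^1 place).
25.8 × 0.7665 = 19.7757 → 19.8 g (3 s.f., last digit at the 10^-1 place).
Difference: 26133.2963 g; keep the coarser place, 10^1.
Result: 2.613 × 10^4 g.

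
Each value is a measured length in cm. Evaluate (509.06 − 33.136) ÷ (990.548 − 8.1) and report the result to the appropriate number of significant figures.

0.4844

509.06 − 33.136 = 475.924, limited to 2 d.p. → 5 s.f.; 990.548 − 8.1 = 982.448, limited to 1 d.p. → 4 s.f.
Carrying full precision, 475.924 ÷ 982.448 = 0.484426656678…; keep min(5, 4) = 4 s.f.
Rounded to 4 significant figures: 0.4844.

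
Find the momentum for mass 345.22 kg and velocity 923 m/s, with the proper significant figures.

3.19 × 10^5 kg·m/s

momentum = 345.22 kg × 923 m/s = 318638.06 kg·m/s.
345.22 has 5 significant figures; 923 has 3.
Division/multiplication keeps the fewest: 3 significant figures.
Rounded: 3.19 × 10^5 kg·m/s.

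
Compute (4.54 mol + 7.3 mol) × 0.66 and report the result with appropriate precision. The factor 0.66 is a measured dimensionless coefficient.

7.8 mol

4.54 mol + 7.3 mol = 11.84 mol; the sum is limited to 1 decimal place (3 s.f.).
Carrying full precision, 11.84 × 0.66 = 7.8144 mol; 0.66 has 2 s.f., so the result keeps min(3, 2) = 2 s.f.
Rounded to 2 significant figures: 7.8 mol.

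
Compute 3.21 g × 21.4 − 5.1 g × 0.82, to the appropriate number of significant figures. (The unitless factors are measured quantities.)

3.21 × 21.4 = 68.694 → 68.7 g (3 s.f., last digit at the 10^-1 place).
5.1 × 0.82 = 4.182 → 4.2 g (2 s.f., last digit at the 10^-1 place).
Difference: 64.512 g; keep the coarser place, 10^-1.
Result: 64.5 g.

64.5 g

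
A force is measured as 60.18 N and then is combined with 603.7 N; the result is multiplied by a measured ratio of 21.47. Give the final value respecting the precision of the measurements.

60.18 N + 603.7 N = 663.88 N; the sum is limited to 1 decimal place (4 s.f.).
Carrying full precision, 663.88 × 21.47 = 14253.5036 N; 21.47 has 4 s.f., so the result keeps min(4, 4) = 4 s.f.
Rounded to 4 significant figures: 1.425 × 10⁴ N.

1.425 × 10⁴ N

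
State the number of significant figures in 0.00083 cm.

2

0.00083: leading zeros are not significant.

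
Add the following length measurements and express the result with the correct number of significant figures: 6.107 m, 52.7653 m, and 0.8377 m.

59.710 m

6.107 m + 52.7653 m + 0.8377 m = 59.7100 m.
Addition/subtraction keeps the fewest decimal places: 6.107 → 3 decimal places, 52.7653 → 4 decimal places, 0.8377 → 4 decimal places; limit is 3.
Rounded to 3 decimal places: 59.710 m.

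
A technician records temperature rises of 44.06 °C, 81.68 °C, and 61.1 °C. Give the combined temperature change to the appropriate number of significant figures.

186.8 °C

44.06 °C + 81.68 °C + 61.1 °C = 186.84 °C.
Addition/subtraction keeps the fewest decimal places: 44.06 → 2 decimal places, 81.68 → 2 decimal places, 61.1 → 1 decimal place; limit is 1.
Rounded to 1 decimal place: 186.8 °C.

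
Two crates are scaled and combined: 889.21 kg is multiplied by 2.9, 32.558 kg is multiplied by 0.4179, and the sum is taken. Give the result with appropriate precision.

889.21 × 2.9 = 2578.709 → 2.6 × 10^3 kg (2 s.f., last digit at the 10^2 place).
32.558 × 0.4179 = 13.6059882 → 13.61 kg (4 s.f., last digit at the 10^-2 place).
Sum: 2592.3149882 kg; keep the coarser place, 10^2.
Result: 2.6 × 10^3 kg.

2.6 × 10^3 kg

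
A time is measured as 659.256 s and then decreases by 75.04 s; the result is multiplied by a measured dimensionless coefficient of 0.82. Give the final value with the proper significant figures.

4.8 × 10^2 s

659.256 s − 75.04 s = 584.216 s; the difference is limited to 2 decimal places (5 s.f.).
Carrying full precision, 584.216 × 0.82 = 479.05712 s; 0.82 has 2 s.f., so the result keeps min(5, 2) = 2 s.f.
Rounded to 2 significant figures: 4.8 × 10^2 s.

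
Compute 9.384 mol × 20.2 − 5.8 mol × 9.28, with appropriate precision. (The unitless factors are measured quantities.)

9.384 × 20.2 = 189.5568 → 1.90 × 10^2 mol (3 s.f., last digit at the 10^0 place).
5.8 × 9.28 = 53.824 → 54 mol (2 s.f., last digit at the 10^0 place).
Difference: 135.7328 mol; keep the coarser place, 10^0.
Result: 136 mol.

136 mol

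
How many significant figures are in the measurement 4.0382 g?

4.0382: zeros between nonzero digits are significant.

5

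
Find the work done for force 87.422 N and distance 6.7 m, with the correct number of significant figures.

work done = 87.422 N × 6.7 m = 585.7274 J.
87.422 has 5 significant figures; 6.7 has 2.
Division/multiplication keeps the fewest: 2 significant figures.
Rounded: 5.9 × 10^2 J.

5.9 × 10^2 J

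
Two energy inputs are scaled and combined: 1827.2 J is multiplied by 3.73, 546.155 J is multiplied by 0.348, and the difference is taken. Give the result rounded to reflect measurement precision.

6.63 × 10^3 J

1827.2 × 3.73 = 6815.456 → 6.82 × 10^3 J (3 s.f., last digit at the 10^1 place).
546.155 × 0.348 = 190.06194 → 1.90 × 10^2 J (3 s.f., last digit at the 10^0 place).
Difference: 6625.39406 J; keep the coarser place, 10^1.
Result: 6.63 × 10^3 J.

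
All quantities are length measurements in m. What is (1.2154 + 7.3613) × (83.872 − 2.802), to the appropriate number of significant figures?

1.2154 + 7.3613 = 8.5767, limited to 4 d.p. → 5 s.f.; 83.872 − 2.802 = 81.070, limited to 3 d.p. → 5 s.f.
Carrying full precision, 8.5767 × 81.070 = 695.313069; keep min(5, 5) = 5 s.f.
Rounded to 5 significant figures: 695.31 m².

695.31 m²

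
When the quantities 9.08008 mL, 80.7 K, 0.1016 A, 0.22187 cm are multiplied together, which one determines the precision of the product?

80.7 K

9.08008 mL → 6 s.f.; 80.7 K → 3 s.f.; 0.1016 A → 4 s.f.; 0.22187 cm → 5 s.f.
The fewest is 3 significant figures, from 80.7 K.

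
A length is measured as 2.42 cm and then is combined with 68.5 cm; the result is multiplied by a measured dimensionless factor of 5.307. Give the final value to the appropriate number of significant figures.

376 cm

2.42 cm + 68.5 cm = 70.92 cm; the sum is limited to 1 decimal place (3 s.f.).
Carrying full precision, 70.92 × 5.307 = 376.37244 cm; 5.307 has 4 s.f., so the result keeps min(3, 4) = 3 s.f.
Rounded to 3 significant figures: 376 cm.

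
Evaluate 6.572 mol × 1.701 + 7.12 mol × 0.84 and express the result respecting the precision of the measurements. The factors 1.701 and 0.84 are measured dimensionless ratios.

6.572 × 1.701 = 11.178972 → 11.18 mol (4 s.f., last digit at the 10^-2 place).
7.12 × 0.84 = 5.9808 → 6.0 mol (2 s.f., last digit at the 10^-1 place).
Sum: 17.159772 mol; keep the coarser place, 10^-1.
Result: 17.2 mol.

17.2 mol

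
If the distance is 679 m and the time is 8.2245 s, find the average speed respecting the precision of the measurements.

average speed = 679 m ÷ 8.2245 s = 82.5582102255… m/s.
679 has 3 significant figures; 8.2245 has 5.
Division/multiplication keeps the fewest: 3 significant figures.
Rounded: 82.6 m/s.

82.6 m/s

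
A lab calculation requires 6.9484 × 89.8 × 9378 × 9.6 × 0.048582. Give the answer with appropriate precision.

6.9484 × 89.8 × 9378 × 9.6 × 0.048582 = 2729090.88796…
Multiplication/division keeps the fewest significant figures: 6.9484 → 5 s.f., 89.8 → 3 s.f., 9378 → 4 s.f., 9.6 → 2 s.f., 0.048582 → 5 s.f.; limit is 2.
Rounded to 2 significant figures: 2.7 × 10^6.

2.7 × 10^6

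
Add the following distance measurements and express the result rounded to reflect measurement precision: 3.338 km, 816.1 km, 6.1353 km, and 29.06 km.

854.6 km

3.338 km + 816.1 km + 6.1353 km + 29.06 km = 854.6333 km.
Addition/subtraction keeps the fewest decimal places: 3.338 → 3 decimal places, 816.1 → 1 decimal place, 6.1353 → 4 decimal places, 29.06 → 2 decimal places; limit is 1.
Rounded to 1 decimal place: 854.6 km.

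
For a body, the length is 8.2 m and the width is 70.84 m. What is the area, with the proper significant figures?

area = 8.2 m × 70.84 m = 580.888 m².
8.2 has 2 significant figures; 70.84 has 4.
Division/multiplication keeps the fewest: 2 significant figures.
Rounded: 5.8 × 10^2 m².

5.8 × 10^2 m²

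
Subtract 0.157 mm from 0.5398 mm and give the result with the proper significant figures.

0.383 mm

0.5398 mm − 0.157 mm = 0.3828 mm.
Addition/subtraction keeps the fewest decimal places: 0.5398 → 4 decimal places, 0.157 → 3 decimal places; limit is 3.
Rounded to 3 decimal places: 0.383 mm.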